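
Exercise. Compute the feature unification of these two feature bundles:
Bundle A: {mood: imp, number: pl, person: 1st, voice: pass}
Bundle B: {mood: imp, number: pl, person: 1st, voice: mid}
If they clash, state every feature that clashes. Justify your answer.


Compare features:
mood: A=imp vs B=imp -> unified: imp
number: A=pl vs B=pl -> unified: pl
person: A=1st vs B=1st -> unified: 1st
voice: A=pass vs B=mid -> CLASH
Clash detected on feature 'voice' (pass vs mid); unification fails.

CLASH on 'voice' (pass vs mid)


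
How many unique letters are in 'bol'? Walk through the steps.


Unique letters in 'bol': {b, l, o} = 3 distinct letters.

3


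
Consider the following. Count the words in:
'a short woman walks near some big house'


Split into words: a | short | woman | walks | near | some | big | house = 8 words.

8


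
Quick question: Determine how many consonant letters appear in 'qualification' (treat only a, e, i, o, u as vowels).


Consonants in 'qualification': q, l, f, c, t, n = 6 consonants.

6


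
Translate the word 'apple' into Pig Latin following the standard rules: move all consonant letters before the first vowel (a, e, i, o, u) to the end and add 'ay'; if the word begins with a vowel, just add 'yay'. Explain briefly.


'apple' starts with a vowel, so add 'yay': 'appleyay'.

appleyay


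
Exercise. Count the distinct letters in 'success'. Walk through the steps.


Unique letters in 'success': {c, e, s, u} = 4 distinct letters.

4


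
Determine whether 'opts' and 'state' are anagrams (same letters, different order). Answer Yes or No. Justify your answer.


Sorted letters of 'opts': 'opst'
Sorted letters of 'state': 'aestt'
They do not match.

No


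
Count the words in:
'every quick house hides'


Split into words: every | quick | house | hides = 4 words.

4


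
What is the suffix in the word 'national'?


The word 'national' = 'nation' (root) + '-al' (suffix). The suffix is '-al'.

al


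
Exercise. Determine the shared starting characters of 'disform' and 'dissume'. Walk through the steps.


Compare from the start: 3 characters match: 'dis'. Mismatch at position 4: 'f' vs 's'.

dis


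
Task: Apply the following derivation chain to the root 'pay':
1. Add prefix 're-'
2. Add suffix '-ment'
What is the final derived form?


Step 1: Add prefix 're-' to 'pay' = 'repay'
Step 2: Add suffix '-ment' to 'repay' = 'repayment'

repayment


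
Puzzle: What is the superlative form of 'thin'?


Apply superlative formation (double final consonant, add -est): 'thin' -> 'thinnest'.

thinnest


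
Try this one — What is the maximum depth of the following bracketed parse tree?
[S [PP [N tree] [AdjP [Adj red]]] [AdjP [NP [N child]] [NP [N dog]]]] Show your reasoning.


Count bracket nesting levels:
'[' at pos 0: depth = 1
'[' at pos 3: depth = 2
'[' at pos 7: depth = 3
'[' at pos 16: depth = 3
'[' at pos 22: depth = 4
'[' at pos 34: depth = 2
'[' at pos 40: depth = 3
'[' at pos 44: depth = 4
'[' at pos 55: depth = 3
'[' at pos 59: depth = 4
Maximum depth reached: 4

4


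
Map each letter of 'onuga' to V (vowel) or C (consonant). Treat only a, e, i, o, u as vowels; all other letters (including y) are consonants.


Letter mapping: o = V, n = C, u = V, g = C, a = V.

VCVCV


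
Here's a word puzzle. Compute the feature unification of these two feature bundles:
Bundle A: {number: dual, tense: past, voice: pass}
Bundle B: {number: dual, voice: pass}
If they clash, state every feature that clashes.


Compare features:
number: A=dual vs B=dual -> unified: dual
tense: A=past vs B=_ -> unified: past
voice: A=pass vs B=pass -> unified: pass
No clashes found.

Unified: {number: dual, tense: past, voice: pass}


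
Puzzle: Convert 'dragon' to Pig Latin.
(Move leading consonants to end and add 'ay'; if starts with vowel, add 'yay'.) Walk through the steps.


'dragon': move consonant cluster 'dr' to end and add 'ay': 'agondray'.

agondray


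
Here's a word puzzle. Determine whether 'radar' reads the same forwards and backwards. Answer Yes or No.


Forward: 'radar'
Reversed: 'radar'
They are identical.

Yes


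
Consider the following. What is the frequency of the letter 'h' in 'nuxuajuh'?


Letter 'h' in 'nuxuajuh': found at position(s) 8 = 1 occurrence(s).

1


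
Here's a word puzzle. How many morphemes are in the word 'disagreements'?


Decomposition: dis- (prefix) + agree (root) + -ment (suffix) + -s (plural) = 4 morpheme(s)

4 morphemes


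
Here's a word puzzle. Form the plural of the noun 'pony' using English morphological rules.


Apply rule: Change -y to -ies (consonant + y). 'pony' becomes 'ponies'.

ponies


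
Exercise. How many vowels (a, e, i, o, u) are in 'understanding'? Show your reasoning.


Vowels in 'understanding': u, e, a, i = 4 vowels.

4


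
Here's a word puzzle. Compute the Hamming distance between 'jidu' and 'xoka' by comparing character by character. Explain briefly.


Alignment:
Position 1: 'j' vs 'x' = DIFFER
Position 2: 'i' vs 'o' = DIFFER
Position 3: 'd' vs 'k' = DIFFER
Position 4: 'u' vs 'a' = DIFFER
Total differences: 4

4


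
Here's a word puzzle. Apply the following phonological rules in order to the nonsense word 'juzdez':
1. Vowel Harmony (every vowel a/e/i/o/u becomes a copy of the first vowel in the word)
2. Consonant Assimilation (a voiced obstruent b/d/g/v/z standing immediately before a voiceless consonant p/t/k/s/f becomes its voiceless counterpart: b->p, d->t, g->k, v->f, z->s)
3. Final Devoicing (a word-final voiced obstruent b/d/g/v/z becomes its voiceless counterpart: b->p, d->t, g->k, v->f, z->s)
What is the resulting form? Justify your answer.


Starting form: 'juzdez'
Rule 1: Vowel Harmony: all vowels become 'u' (matching first vowel). 'juzdez' -> 'juzduz'
Rule 2: Consonant Assimilation: no voiced obstruent (b/d/g/v/z) stands immediately before a voiceless consonant (p/t/k/s/f). No change.
Rule 3: Final Devoicing: word-final voiced obstruent 'z' becomes voiceless 's'. 'juzduz' -> 'juzdus'
Final form: 'juzdus'

juzdus


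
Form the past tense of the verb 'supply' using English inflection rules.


Apply rule: Change -y to -ied. 'supply' becomes 'supplied'.

supplied


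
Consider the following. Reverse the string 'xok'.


Reverse 'xok' character by character: 'kox'.

kox


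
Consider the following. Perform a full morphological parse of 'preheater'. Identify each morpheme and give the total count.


Step 1: Identify prefix: 'pre' (meaning: before)
Step 2: Identify root: 'heat'
Step 3: Identify suffix(es): 'er'
Decomposition: pre- (prefix: before) + heat (root) + -er (suffix: one who)
Total morphemes: 3

3 morphemes (pre- (prefix: before) + heat (root) + -er (suffix: one who))


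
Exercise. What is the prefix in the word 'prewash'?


The word 'prewash' = 'pre' (prefix) + 'wash' (root). The prefix is 'pre'.

pre


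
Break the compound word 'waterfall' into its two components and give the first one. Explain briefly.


Split 'waterfall' into 'water' + 'fall'. The first part is 'water'.

water


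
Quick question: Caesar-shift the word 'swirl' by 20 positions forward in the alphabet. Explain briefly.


Shift each letter by 20: s -> m, w -> q, i -> c, r -> l, l -> f. Result: 'mqclf'.

mqclf


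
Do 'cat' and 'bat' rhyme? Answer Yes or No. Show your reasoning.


Rime (stressed vowel + following sounds) of 'cat': -at = /æt/
Rime of 'bat': -at = /æt/
/æt/ and /æt/ are the same ending sound, so the words rhyme.

Yes


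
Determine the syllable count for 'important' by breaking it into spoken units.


Break 'important' into syllables: im-por-tant -> im | por | tant = 3 syllables

3 syllables


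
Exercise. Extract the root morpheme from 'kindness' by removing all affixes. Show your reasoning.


Remove suffix '-ness' from 'kindness' to get root 'kind'.

kind


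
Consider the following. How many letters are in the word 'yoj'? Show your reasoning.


Spell out 'yoj' and number each letter: y(1), o(2), j(3). Total: 3 letters.

3


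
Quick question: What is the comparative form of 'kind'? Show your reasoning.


Apply comparative formation (add -er): 'kind' -> 'kinder'.

kinder


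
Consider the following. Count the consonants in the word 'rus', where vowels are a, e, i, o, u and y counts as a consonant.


Consonants in 'rus': r, s = 2 consonants.

2


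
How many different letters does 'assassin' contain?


Unique letters in 'assassin': {a, i, n, s} = 4 distinct letters.

4


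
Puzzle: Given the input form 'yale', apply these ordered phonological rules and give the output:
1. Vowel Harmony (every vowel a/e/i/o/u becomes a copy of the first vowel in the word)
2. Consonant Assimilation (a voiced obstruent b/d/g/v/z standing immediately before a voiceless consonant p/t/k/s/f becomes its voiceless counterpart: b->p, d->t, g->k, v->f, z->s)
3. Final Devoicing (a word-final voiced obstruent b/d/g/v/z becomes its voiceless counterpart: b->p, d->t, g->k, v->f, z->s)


Starting form: 'yale'
Rule 1: Vowel Harmony: all vowels become 'a' (matching first vowel). 'yale' -> 'yala'
Rule 2: Consonant Assimilation: no voiced obstruent (b/d/g/v/z) stands immediately before a voiceless consonant (p/t/k/s/f). No change.
Rule 3: Final Devoicing: the word ends in the vowel 'a', not a consonant. No change.
Final form: 'yala'

yala


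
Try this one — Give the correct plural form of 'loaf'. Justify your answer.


Apply rule: Change -f to -ves. 'loaf' becomes 'loaves'.

loaves


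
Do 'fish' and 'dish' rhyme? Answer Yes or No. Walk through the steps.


Rime (stressed vowel + following sounds) of 'fish': -ish = /ɪʃ/
Rime of 'dish': -ish = /ɪʃ/
/ɪʃ/ and /ɪʃ/ are the same ending sound, so the words rhyme.

Yes


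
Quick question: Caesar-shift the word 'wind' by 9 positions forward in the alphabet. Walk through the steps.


Shift each letter by 9: w -> f, i -> r, n -> w, d -> m. Result: 'frwm'.

frwm


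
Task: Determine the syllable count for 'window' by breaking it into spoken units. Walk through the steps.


Break 'window' into syllables: win-dow -> win | dow = 2 syllables

2 syllables


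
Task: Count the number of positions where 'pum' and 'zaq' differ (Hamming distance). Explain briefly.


Alignment:
Position 1: 'p' vs 'z' = DIFFER
Position 2: 'u' vs 'a' = DIFFER
Position 3: 'm' vs 'q' = DIFFER
Total differences: 3

3


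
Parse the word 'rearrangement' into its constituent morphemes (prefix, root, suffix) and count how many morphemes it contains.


Step 1: Identify prefix: 're' (meaning: again)
Step 2: Identify root: 'arrange'
Step 3: Identify suffix(es): 'ment'
Decomposition: re- (prefix: again) + arrange (root) + -ment (suffix: action/result)
Total morphemes: 3

3 morphemes (re- (prefix: again) + arrange (root) + -ment (suffix: action/result))


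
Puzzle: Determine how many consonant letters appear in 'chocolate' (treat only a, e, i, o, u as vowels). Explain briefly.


Consonants in 'chocolate': c, h, c, l, t = 5 consonants.

5


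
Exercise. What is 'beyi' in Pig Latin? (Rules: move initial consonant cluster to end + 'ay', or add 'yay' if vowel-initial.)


'beyi': move consonant cluster 'b' to end and add 'ay': 'eyibay'.

eyibay


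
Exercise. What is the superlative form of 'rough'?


Apply superlative formation (add -est): 'rough' -> 'roughest'.

roughest


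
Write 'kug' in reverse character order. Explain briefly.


Reverse 'kug' character by character: 'guk'.

guk


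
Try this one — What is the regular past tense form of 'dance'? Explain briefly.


Apply rule: Add -d (word ends in -e). 'dance' becomes 'danced'.

danced


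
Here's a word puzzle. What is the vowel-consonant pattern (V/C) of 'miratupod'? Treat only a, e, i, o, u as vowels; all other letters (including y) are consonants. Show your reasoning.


Letter mapping: m = C, i = V, r = C, a = V, t = C, u = V, p = C, o = V, d = C.

CVCVCVCVC


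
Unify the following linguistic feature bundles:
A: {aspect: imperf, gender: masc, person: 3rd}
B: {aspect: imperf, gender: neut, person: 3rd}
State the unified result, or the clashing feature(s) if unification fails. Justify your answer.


Compare features:
aspect: A=imperf vs B=imperf -> unified: imperf
gender: A=masc vs B=neut -> CLASH
person: A=3rd vs B=3rd -> unified: 3rd
Clash detected on feature 'gender' (masc vs neut); unification fails.

CLASH on 'gender' (masc vs neut)


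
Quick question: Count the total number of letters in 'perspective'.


Spell out 'perspective' and number each letter: p(1), e(2), r(3), s(4), p(5), e(6), c(7), t(8), i(9), v(10), e(11). Total: 11 letters.

11


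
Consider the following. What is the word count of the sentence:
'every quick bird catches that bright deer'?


Split into words: every | quick | bird | catches | that | bright | deer = 7 words.

7


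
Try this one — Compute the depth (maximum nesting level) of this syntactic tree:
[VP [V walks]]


Count bracket nesting levels:
'[' at pos 0: depth = 1
'[' at pos 4: depth = 2
Maximum depth reached: 2

2


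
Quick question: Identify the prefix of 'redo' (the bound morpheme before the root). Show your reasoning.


The word 'redo' = 're' (prefix) + 'do' (root). The prefix is 're'.

re


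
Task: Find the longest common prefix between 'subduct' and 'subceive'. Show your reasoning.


Compare from the start: 3 characters match: 'sub'. Mismatch at position 4: 'd' vs 'c'.

sub


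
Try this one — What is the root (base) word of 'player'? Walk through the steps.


Remove suffix '-er' from 'player' to get root 'play'.

play


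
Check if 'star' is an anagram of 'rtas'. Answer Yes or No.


Sorted letters of 'star': 'arst'
Sorted letters of 'rtas': 'arst'
They match.

Yes


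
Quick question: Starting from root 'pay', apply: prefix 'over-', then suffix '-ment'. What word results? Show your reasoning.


Step 1: Add prefix 'over-' to 'pay' = 'overpay'
Step 2: Add suffix '-ment' to 'overpay' = 'overpayment'

overpayment


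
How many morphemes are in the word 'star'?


Decomposition: star (free morpheme) = 1 morpheme(s)

1 morphemes


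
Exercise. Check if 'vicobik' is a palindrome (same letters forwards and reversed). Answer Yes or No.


Forward: 'vicobik'
Reversed: 'kibociv'
They differ.

No


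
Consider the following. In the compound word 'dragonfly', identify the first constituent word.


Split 'dragonfly' into 'dragon' + 'fly'. The first part is 'dragon'.

dragon


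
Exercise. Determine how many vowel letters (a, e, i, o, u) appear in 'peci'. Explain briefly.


Vowels in 'peci': e, i = 2 vowels.

2


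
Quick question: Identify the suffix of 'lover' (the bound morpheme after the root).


The word 'lover' = 'love' (root) + '-er' (suffix). The suffix is '-er'.

er


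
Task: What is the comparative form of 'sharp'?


Apply comparative formation (add -er): 'sharp' -> 'sharper'.

sharper


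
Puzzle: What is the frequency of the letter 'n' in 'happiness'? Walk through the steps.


Letter 'n' in 'happiness': found at position(s) 6 = 1 occurrence(s).

1


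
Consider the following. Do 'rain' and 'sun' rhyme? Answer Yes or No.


Rime (stressed vowel + following sounds) of 'rain': -ain = /eɪn/
Rime of 'sun': -un = /ʌn/
/eɪn/ and /ʌn/ are different ending sounds, so the words do not rhyme.

No


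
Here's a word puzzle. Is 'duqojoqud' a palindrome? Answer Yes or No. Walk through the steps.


Forward: 'duqojoqud'
Reversed: 'duqojoqud'
They are identical.

Yes


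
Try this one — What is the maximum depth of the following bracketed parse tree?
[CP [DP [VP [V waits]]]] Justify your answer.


Count bracket nesting levels:
'[' at pos 0: depth = 1
'[' at pos 4: depth = 2
'[' at pos 8: depth = 3
'[' at pos 12: depth = 4
Maximum depth reached: 4

4


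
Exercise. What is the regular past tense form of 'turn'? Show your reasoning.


Apply rule: Add -ed. 'turn' becomes 'turned'.

turned


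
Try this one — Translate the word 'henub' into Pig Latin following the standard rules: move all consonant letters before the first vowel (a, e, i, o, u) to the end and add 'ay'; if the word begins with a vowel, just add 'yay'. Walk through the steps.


'henub': move consonant cluster 'h' to end and add 'ay': 'enubhay'.

enubhay


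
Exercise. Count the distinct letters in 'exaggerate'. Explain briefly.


Unique letters in 'exaggerate': {a, e, g, r, t, x} = 6 distinct letters.

6


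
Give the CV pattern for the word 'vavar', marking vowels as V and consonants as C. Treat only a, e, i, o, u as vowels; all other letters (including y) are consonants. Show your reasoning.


Letter mapping: v = C, a = V, v = C, a = V, r = C.

CVCVC


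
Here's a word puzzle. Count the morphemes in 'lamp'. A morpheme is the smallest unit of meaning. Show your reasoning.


Decomposition: lamp (free morpheme) = 1 morpheme(s)

1 morphemes


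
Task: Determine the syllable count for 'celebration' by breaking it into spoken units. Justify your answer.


Break 'celebration' into syllables: cel-e-bra-tion -> cel | e | bra | tion = 4 syllables

4 syllables


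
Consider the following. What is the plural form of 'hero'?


Apply rule: Add -es (consonant + o). 'hero' becomes 'heroes'.

heroes


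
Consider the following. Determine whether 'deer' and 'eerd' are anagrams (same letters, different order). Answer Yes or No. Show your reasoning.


Sorted letters of 'deer': 'deer'
Sorted letters of 'eerd': 'deer'
They match.

Yes


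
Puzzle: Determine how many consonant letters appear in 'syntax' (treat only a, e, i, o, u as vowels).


Consonants in 'syntax': s, y, n, t, x = 5 consonants.

5


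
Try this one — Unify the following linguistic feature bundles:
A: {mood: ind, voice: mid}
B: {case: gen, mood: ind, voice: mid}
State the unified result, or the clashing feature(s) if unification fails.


Compare features:
case: A=_ vs B=gen -> unified: gen
mood: A=ind vs B=ind -> unified: ind
voice: A=mid vs B=mid -> unified: mid
No clashes found.

Unified: {case: gen, mood: ind, voice: mid}


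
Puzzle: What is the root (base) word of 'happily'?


Remove suffix '-ly' from 'happily' to get root 'happy'.

happy


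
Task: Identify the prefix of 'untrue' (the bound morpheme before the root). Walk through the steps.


The word 'untrue' = 'un' (prefix) + 'true' (root). The prefix is 'un'.

un


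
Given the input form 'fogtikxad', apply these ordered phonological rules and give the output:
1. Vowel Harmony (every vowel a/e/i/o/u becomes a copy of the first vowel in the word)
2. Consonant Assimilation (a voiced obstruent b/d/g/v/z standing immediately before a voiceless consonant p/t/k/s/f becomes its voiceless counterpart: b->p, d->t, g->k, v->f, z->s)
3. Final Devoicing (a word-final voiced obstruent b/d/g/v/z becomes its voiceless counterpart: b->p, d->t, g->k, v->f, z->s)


Starting form: 'fogtikxad'
Rule 1: Vowel Harmony: all vowels become 'o' (matching first vowel). 'fogtikxad' -> 'fogtokxod'
Rule 2: Consonant Assimilation: voiced obstruent before voiceless consonant becomes voiceless ('gt' -> 'kt'). 'fogtokxod' -> 'foktokxod'
Rule 3: Final Devoicing: word-final voiced obstruent 'd' becomes voiceless 't'. 'foktokxod' -> 'foktokxot'
Final form: 'foktokxot'

foktokxot


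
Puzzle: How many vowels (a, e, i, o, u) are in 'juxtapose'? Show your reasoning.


Vowels in 'juxtapose': u, a, o, e = 4 vowels.

4


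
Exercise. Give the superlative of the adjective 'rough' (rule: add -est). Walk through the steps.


Apply superlative formation (add -est): 'rough' -> 'roughest'.

roughest


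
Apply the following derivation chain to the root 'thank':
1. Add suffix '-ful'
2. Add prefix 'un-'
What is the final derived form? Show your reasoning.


Step 1: Add suffix '-ful' to 'thank' = 'thankful'
Step 2: Add prefix 'un-' to 'thankful' = 'unthankful'

unthankful


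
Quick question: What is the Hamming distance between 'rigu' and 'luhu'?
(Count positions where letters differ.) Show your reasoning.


Alignment:
Position 1: 'r' vs 'l' = DIFFER
Position 2: 'i' vs 'u' = DIFFER
Position 3: 'g' vs 'h' = DIFFER
Position 4: 'u' vs 'u' = match
Total differences: 3

3


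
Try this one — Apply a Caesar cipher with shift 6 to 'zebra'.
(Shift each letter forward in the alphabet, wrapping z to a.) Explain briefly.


Shift each letter by 6: z -> f, e -> k, b -> h, r -> x, a -> g. Result: 'fkhxg'.

fkhxg


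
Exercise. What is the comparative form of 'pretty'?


Apply comparative formation (consonant + y: change y to i, add -er): 'pretty' -> 'prettier'.

prettier


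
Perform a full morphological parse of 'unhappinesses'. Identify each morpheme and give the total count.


Step 1: Identify prefix: 'un' (meaning: not/reverse)
Step 2: Identify root: 'happy'
Step 3: Identify suffix(es): 'ness, es'
Decomposition: un- (prefix: not/reverse) + happy (root) + -ness (suffix: state of) + -es (plural)
Total morphemes: 4

4 morphemes (un- (prefix: not/reverse) + happy (root) + -ness (suffix: state of) + -es (plural))


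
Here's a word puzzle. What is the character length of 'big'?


Spell out 'big' and number each letter: b(1), i(2), g(3). Total: 3 letters.

3


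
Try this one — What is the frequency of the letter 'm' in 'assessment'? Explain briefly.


Letter 'm' in 'assessment': found at position(s) 7 = 1 occurrence(s).

1


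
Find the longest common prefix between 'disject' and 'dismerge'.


Compare from the start: 3 characters match: 'dis'. Mismatch at position 4: 'j' vs 'm'.

dis


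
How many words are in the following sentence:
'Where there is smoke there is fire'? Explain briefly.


Split into words: Where | there | is | smoke | there | is | fire = 7 words.

7


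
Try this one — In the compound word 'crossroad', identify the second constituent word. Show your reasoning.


Split 'crossroad' into 'cross' + 'road'. The second part is 'road'.

road


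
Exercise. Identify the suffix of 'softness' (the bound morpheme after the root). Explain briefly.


The word 'softness' = 'soft' (root) + '-ness' (suffix). The suffix is '-ness'.

ness


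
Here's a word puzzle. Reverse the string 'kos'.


Reverse 'kos' character by character: 'sok'.

sok


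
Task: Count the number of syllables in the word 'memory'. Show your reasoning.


Break 'memory' into syllables: mem-o-ry -> mem | o | ry = 3 syllables

3 syllables


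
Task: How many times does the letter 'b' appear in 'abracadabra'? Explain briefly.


Letter 'b' in 'abracadabra': found at position(s) 2, 9 = 2 occurrence(s).

2


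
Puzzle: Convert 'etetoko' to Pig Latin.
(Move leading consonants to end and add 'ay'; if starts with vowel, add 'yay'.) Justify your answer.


'etetoko' starts with a vowel, so add 'yay': 'etetokoyay'.

etetokoyay


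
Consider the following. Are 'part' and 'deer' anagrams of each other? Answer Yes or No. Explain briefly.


Sorted letters of 'part': 'aprt'
Sorted letters of 'deer': 'deer'
They do not match.

No


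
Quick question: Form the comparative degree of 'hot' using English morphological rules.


Apply comparative formation (double final consonant, add -er): 'hot' -> 'hotter'.

hotter


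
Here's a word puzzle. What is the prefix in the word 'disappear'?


The word 'disappear' = 'dis' (prefix) + 'appear' (root). The prefix is 'dis'.

dis


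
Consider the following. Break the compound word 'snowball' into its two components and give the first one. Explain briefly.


Split 'snowball' into 'snow' + 'ball'. The first part is 'snow'.

snow


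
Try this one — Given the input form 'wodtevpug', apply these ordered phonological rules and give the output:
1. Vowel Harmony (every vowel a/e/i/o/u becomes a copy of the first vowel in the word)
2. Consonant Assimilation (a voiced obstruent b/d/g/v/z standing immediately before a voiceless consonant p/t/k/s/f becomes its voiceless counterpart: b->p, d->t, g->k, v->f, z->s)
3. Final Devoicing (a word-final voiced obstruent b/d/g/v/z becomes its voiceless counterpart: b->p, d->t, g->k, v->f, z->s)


Starting form: 'wodtevpug'
Rule 1: Vowel Harmony: all vowels become 'o' (matching first vowel). 'wodtevpug' -> 'wodtovpog'
Rule 2: Consonant Assimilation: voiced obstruent before voiceless consonant becomes voiceless ('dt' -> 'tt', 'vp' -> 'fp'). 'wodtovpog' -> 'wottofpog'
Rule 3: Final Devoicing: word-final voiced obstruent 'g' becomes voiceless 'k'. 'wottofpog' -> 'wottofpok'
Final form: 'wottofpok'

wottofpok


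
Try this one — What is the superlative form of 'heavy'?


Apply superlative formation (consonant + y: change y to i, add -est): 'heavy' -> 'heaviest'.

heaviest


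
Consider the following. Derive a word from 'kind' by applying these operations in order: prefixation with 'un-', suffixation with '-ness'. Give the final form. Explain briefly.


Step 1: Add prefix 'un-' to 'kind' = 'unkind'
Step 2: Add suffix '-ness' to 'unkind' = 'unkindness'

unkindness


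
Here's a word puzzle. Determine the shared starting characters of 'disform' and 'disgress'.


Compare from the start: 3 characters match: 'dis'. Mismatch at position 4: 'f' vs 'g'.

dis


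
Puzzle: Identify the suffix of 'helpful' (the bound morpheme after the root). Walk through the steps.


The word 'helpful' = 'help' (root) + '-ful' (suffix). The suffix is '-ful'.

ful


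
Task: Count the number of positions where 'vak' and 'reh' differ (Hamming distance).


Alignment:
Position 1: 'v' vs 'r' = DIFFER
Position 2: 'a' vs 'e' = DIFFER
Position 3: 'k' vs 'h' = DIFFER
Total differences: 3

3


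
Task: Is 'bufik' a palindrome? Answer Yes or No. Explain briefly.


Forward: 'bufik'
Reversed: 'kifub'
They differ.

No


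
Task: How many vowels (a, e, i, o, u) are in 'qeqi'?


Vowels in 'qeqi': e, i = 2 vowels.

2


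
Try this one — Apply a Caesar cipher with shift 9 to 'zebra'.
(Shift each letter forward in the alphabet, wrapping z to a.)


Shift each letter by 9: z -> i, e -> n, b -> k, r -> a, a -> j. Result: 'inkaj'.

inkaj


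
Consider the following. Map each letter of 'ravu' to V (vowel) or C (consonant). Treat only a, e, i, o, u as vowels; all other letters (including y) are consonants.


Letter mapping: r = C, a = V, v = C, u = V.

CVCV


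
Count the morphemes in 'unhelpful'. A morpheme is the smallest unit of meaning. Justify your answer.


Decomposition: un- (prefix) + help (root) + -ful (suffix) = 3 morpheme(s)

3 morphemes


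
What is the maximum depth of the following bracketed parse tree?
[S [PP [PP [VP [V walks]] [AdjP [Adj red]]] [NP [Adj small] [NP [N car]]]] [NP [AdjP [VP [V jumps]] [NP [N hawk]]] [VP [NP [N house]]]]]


Count bracket nesting levels:
'[' at pos 0: depth = 1
'[' at pos 3: depth = 2
'[' at pos 7: depth = 3
'[' at pos 11: depth = 4
'[' at pos 15: depth = 5
'[' at pos 26: depth = 4
'[' at pos 32: depth = 5
'[' at pos 44: depth = 3
'[' at pos 48: depth = 4
'[' at pos 60: depth = 4
'[' at pos 64: depth = 5
'[' at pos 75: depth = 2
'[' at pos 79: depth = 3
'[' at pos 85: depth = 4
'[' at pos 89: depth = 5
'[' at pos 100: depth = 4
'[' at pos 104: depth = 5
'[' at pos 115: depth = 3
'[' at pos 119: depth = 4
'[' at pos 123: depth = 5
Maximum depth reached: 5

5


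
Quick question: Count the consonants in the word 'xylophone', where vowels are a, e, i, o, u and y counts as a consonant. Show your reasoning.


Consonants in 'xylophone': x, y, l, p, h, n = 6 consonants.

6


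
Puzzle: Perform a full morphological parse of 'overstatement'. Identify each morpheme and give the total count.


Step 1: Identify prefix: 'over' (meaning: excessively)
Step 2: Identify root: 'state'
Step 3: Identify suffix(es): 'ment'
Decomposition: over- (prefix: excessively) + state (root) + -ment (suffix: action/result)
Total morphemes: 3

3 morphemes (over- (prefix: excessively) + state (root) + -ment (suffix: action/result))


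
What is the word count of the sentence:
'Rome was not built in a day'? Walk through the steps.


Split into words: Rome | was | not | built | in | a | day = 7 words.

7


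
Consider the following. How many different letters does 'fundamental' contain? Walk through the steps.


Unique letters in 'fundamental': {a, d, e, f, l, m, n, t, u} = 9 distinct letters.

9


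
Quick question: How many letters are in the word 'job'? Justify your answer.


Spell out 'job' and number each letter: j(1), o(2), b(3). Total: 3 letters.

3


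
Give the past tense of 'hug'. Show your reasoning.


Apply rule: Double final consonant and add -ed. 'hug' becomes 'hugged'.

hugged


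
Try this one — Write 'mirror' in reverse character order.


Reverse 'mirror' character by character: 'rorrim'.

rorrim


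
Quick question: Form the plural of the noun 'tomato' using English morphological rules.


Apply rule: Add -es (consonant + o). 'tomato' becomes 'tomatoes'.

tomatoes


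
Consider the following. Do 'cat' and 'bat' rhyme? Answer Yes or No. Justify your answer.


Rime (stressed vowel + following sounds) of 'cat': -at = /æt/
Rime of 'bat': -at = /æt/
/æt/ and /æt/ are the same ending sound, so the words rhyme.

Yes


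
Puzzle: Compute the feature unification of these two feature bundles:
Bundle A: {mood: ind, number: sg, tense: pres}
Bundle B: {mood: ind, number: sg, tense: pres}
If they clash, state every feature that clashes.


Compare features:
mood: A=ind vs B=ind -> unified: ind
number: A=sg vs B=sg -> unified: sg
tense: A=pres vs B=pres -> unified: pres
No clashes found.

Unified: {mood: ind, number: sg, tense: pres}


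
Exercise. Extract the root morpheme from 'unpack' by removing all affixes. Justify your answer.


Remove prefix 'un' from 'unpack' to get root 'pack'.

pack


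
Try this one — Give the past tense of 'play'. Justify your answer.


Apply rule: Add -ed. 'play' becomes 'played'.

played


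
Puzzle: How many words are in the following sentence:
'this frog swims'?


Split into words: this | frog | swims = 3 words.

3


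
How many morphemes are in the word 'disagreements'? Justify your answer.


Decomposition: dis- (prefix) + agree (root) + -ment (suffix) + -s (plural) = 4 morpheme(s)

4 morphemes


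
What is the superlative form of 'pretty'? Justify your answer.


Apply superlative formation (consonant + y: change y to i, add -est): 'pretty' -> 'prettiest'.

prettiest


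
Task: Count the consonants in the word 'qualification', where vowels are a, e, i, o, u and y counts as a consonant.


Consonants in 'qualification': q, l, f, c, t, n = 6 consonants.

6


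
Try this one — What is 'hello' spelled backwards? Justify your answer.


Reverse 'hello' character by character: 'olleh'.

olleh


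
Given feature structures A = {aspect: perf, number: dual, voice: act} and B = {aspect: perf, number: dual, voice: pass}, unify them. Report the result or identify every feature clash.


Compare features:
aspect: A=perf vs B=perf -> unified: perf
number: A=dual vs B=dual -> unified: dual
voice: A=act vs B=pass -> CLASH
Clash detected on feature 'voice' (act vs pass); unification fails.

CLASH on 'voice' (act vs pass)


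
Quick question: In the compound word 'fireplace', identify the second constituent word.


Split 'fireplace' into 'fire' + 'place'. The second part is 'place'.

place


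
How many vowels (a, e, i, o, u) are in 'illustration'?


Vowels in 'illustration': i, u, a, i, o = 5 vowels.

5


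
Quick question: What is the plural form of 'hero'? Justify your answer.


Apply rule: Add -es (consonant + o). 'hero' becomes 'heroes'.

heroes


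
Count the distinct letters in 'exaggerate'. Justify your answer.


Unique letters in 'exaggerate': {a, e, g, r, t, x} = 6 distinct letters.

6


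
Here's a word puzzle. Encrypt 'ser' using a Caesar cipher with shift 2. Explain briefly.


Shift each letter by 2: s -> u, e -> g, r -> t. Result: 'ugt'.

ugt


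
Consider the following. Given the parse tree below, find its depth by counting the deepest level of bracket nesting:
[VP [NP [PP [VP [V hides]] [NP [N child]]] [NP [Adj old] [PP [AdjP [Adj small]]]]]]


Count bracket nesting levels:
'[' at pos 0: depth = 1
'[' at pos 4: depth = 2
'[' at pos 8: depth = 3
'[' at pos 12: depth = 4
'[' at pos 16: depth = 5
'[' at pos 27: depth = 4
'[' at pos 31: depth = 5
'[' at pos 43: depth = 3
'[' at pos 47: depth = 4
'[' at pos 57: depth = 4
'[' at pos 61: depth = 5
'[' at pos 67: depth = 6
Maximum depth reached: 6

6


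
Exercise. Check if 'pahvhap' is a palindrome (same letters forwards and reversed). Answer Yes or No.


Forward: 'pahvhap'
Reversed: 'pahvhap'
They are identical.

Yes


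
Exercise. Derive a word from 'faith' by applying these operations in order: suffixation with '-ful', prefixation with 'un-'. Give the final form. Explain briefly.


Step 1: Add suffix '-ful' to 'faith' = 'faithful'
Step 2: Add prefix 'un-' to 'faithful' = 'unfaithful'

unfaithful


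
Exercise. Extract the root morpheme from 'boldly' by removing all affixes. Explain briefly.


Remove suffix '-ly' from 'boldly' to get root 'bold'.

bold


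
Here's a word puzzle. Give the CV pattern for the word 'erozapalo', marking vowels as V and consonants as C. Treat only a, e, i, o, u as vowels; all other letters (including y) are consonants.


Letter mapping: e = V, r = C, o = V, z = C, a = V, p = C, a = V, l = C, o = V.

VCVCVCVCV


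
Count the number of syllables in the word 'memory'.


Break 'memory' into syllables: mem-o-ry -> mem | o | ry = 3 syllables

3 syllables


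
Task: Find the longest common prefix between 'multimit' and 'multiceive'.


Compare from the start: 5 characters match: 'multi'. Mismatch at position 6: 'm' vs 'c'.

multi


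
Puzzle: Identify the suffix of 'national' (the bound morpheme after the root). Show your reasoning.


The word 'national' = 'nation' (root) + '-al' (suffix). The suffix is '-al'.

al


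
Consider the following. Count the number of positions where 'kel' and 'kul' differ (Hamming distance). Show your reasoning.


Alignment:
Position 1: 'k' vs 'k' = match
Position 2: 'e' vs 'u' = DIFFER
Position 3: 'l' vs 'l' = match
Total differences: 1

1


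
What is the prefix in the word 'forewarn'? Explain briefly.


The word 'forewarn' = 'fore' (prefix) + 'warn' (root). The prefix is 'fore'.

fore


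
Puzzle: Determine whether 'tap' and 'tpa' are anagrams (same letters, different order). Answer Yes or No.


Sorted letters of 'tap': 'apt'
Sorted letters of 'tpa': 'apt'
They match.

Yes


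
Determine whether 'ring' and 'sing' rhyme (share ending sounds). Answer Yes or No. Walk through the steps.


Rime (stressed vowel + following sounds) of 'ring': -ing = /ɪŋ/
Rime of 'sing': -ing = /ɪŋ/
/ɪŋ/ and /ɪŋ/ are the same ending sound, so the words rhyme.

Yes


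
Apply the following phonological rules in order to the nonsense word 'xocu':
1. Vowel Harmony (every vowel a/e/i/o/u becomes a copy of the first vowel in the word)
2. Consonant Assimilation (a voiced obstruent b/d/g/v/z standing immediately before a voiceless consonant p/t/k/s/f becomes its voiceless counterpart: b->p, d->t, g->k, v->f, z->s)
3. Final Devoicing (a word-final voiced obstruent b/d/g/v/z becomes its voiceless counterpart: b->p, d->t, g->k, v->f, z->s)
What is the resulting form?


Starting form: 'xocu'
Rule 1: Vowel Harmony: all vowels become 'o' (matching first vowel). 'xocu' -> 'xoco'
Rule 2: Consonant Assimilation: no voiced obstruent (b/d/g/v/z) stands immediately before a voiceless consonant (p/t/k/s/f). No change.
Rule 3: Final Devoicing: the word ends in the vowel 'o', not a consonant. No change.
Final form: 'xoco'

xoco


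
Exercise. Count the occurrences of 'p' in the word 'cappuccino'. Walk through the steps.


Letter 'p' in 'cappuccino': found at position(s) 3, 4 = 2 occurrence(s).

2


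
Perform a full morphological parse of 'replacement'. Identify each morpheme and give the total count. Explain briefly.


Step 1: Identify prefix: 're' (meaning: again)
Step 2: Identify root: 'place'
Step 3: Identify suffix(es): 'ment'
Decomposition: re- (prefix: again) + place (root) + -ment (suffix: action/result)
Total morphemes: 3

3 morphemes (re- (prefix: again) + place (root) + -ment (suffix: action/result))


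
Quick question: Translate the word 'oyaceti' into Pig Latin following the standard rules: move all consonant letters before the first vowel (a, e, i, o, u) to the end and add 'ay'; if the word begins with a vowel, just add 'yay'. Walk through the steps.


'oyaceti' starts with a vowel, so add 'yay': 'oyacetiyay'.

oyacetiyay


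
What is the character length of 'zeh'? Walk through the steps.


Spell out 'zeh' and number each letter: z(1), e(2), h(3). Total: 3 letters.

3


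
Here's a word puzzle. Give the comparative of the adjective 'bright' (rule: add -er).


Apply comparative formation (add -er): 'bright' -> 'brighter'.

brighter


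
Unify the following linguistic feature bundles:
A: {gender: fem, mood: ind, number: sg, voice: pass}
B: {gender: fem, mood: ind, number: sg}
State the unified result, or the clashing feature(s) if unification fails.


Compare features:
gender: A=fem vs B=fem -> unified: fem
mood: A=ind vs B=ind -> unified: ind
number: A=sg vs B=sg -> unified: sg
voice: A=pass vs B=_ -> unified: pass
No clashes found.

Unified: {gender: fem, mood: ind, number: sg, voice: pass}


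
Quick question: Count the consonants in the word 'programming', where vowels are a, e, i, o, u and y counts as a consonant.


Consonants in 'programming': p, r, g, r, m, m, n, g = 8 consonants.

8


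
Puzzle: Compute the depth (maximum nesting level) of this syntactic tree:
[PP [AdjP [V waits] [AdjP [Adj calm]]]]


Count bracket nesting levels:
'[' at pos 0: depth = 1
'[' at pos 4: depth = 2
'[' at pos 10: depth = 3
'[' at pos 20: depth = 3
'[' at pos 26: depth = 4
Maximum depth reached: 4

4


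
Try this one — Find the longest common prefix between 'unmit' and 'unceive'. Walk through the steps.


Compare from the start: 2 characters match: 'un'. Mismatch at position 3: 'm' vs 'c'.

un


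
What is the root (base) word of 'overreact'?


Remove prefix 'over' from 'overreact' to get root 'react'.

react


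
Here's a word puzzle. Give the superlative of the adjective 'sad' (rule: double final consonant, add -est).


Apply superlative formation (double final consonant, add -est): 'sad' -> 'saddest'.

saddest


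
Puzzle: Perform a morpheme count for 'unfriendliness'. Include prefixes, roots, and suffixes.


Decomposition: un- (prefix) + friend (root) + -ly (suffix) + -ness (suffix) = 4 morpheme(s)

4 morphemes


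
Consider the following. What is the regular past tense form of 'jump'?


Apply rule: Add -ed. 'jump' becomes 'jumped'.

jumped


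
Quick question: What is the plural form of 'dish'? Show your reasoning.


Apply rule: Add -es (sibilant/fricative ending). 'dish' becomes 'dishes'.

dishes


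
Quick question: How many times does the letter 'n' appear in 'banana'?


Letter 'n' in 'banana': found at position(s) 3, 5 = 2 occurrence(s).

2


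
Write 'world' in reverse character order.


Reverse 'world' character by character: 'dlrow'.

dlrow


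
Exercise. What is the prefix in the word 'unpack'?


The word 'unpack' = 'un' (prefix) + 'pack' (root). The prefix is 'un'.

un


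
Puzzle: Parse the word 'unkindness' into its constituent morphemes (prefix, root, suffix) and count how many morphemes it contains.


Step 1: Identify prefix: 'un' (meaning: not/reverse)
Step 2: Identify root: 'kind'
Step 3: Identify suffix(es): 'ness'
Decomposition: un- (prefix: not/reverse) + kind (root) + -ness (suffix: state of)
Total morphemes: 3

3 morphemes (un- (prefix: not/reverse) + kind (root) + -ness (suffix: state of))
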